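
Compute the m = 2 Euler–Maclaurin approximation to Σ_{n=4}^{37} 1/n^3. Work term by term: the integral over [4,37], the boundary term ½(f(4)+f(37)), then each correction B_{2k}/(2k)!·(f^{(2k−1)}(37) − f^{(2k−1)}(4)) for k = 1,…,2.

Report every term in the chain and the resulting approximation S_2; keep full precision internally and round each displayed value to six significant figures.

S_2 ≈ 0.0396632

∫_4^37 1/x^3 dx evaluates to 0.0308848.
Boundary: ½(f(4) + f(37)) = ½(0.0156250 + 1.97422e-05) = 0.00782237.
Integral + boundary = 0.0387071.
Correction k=1: B_{2}/2! · (f^{(1)}(37) − f^{(1)}(4)) = 1/12 · (-1.60072e-06 − (-0.0117188)) = 0.000976429.
Running total after k=1: 0.0396836.
Correction k=2: B_{4}/4! · (f^{(3)}(37) − f^{(3)}(4)) = −1/720 · (-2.33852e-08 − (-0.0146484)) = -2.03450e-05.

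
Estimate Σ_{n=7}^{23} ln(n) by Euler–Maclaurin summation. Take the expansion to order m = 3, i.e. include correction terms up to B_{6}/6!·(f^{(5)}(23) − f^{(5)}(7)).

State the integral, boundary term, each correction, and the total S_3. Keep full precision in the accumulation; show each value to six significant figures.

S_3 ≈ 45.0274

Integral: ∫_7^23 ln(x) dx = 42.4950.
½[f(7) + f(23)] = ½[1.94591 + 3.13549] = 2.54070.
Integral + boundary = 45.0357.
Correction k=1: B_{2}/2! · (f^{(1)}(23) − f^{(1)}(7)) = 1/12 · (0.0434783 − 0.142857) = -0.00828157.
Running total after k=1: 45.0274.
Correction k=2: B_{4}/4! · (f^{(3)}(23) − f^{(3)}(7)) = −1/720 · (0.000164379 − 0.00583090) = 7.87017e-06.
Running total after k=2: 45.0274.
Correction k=3: B_{6}/6! · (f^{(5)}(23) − f^{(5)}(7)) = 1/30240 · (3.72883e-06 − 0.00142798) = -4.70981e-08.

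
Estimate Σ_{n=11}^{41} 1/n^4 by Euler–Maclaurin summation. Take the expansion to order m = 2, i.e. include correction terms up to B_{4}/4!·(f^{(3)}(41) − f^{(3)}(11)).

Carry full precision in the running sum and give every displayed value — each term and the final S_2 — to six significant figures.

S_2 ≈ 0.000281988

The integral term ∫_11^41 1/x^4 dx = 0.000245602.
Endpoint term: (f(11) + f(41))/2 = (6.83013e-05 + 3.53887e-07)/2 = 3.43276e-05.
So far: 0.000279929.
Order-1 term: 1/12 · (-3.45256e-08 − (-2.48369e-05)) = 2.06686e-06.
Partial sum through k=1: 0.000281996.
Order-2 term: −1/720 · (-6.16161e-10 − (-6.15790e-06)) = -8.55178e-09.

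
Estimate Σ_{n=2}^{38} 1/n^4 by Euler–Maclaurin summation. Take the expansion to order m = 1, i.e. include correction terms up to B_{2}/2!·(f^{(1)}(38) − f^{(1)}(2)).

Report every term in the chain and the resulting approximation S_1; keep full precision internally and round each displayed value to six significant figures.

∫_2^38 1/x^4 dx evaluates to 0.0416606.
Boundary: ½(f(2) + f(38)) = ½(0.0625000 + 4.79585e-07) = 0.0312502.
Running total after boundary: 0.0729108.
k=1: B_{2}/(2)! × [f^{(1)}(38) − f^{(1)}(2)] = 1/12 × (-5.04826e-08 − (-0.125000)) = 0.0104167.

S_1 ≈ 0.0833275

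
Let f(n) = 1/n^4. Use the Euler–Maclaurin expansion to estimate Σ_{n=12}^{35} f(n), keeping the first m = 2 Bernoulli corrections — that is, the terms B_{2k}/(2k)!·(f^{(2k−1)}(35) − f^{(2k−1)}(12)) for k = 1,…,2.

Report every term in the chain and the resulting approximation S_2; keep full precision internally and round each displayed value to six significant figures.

The integral term ∫_12^35 1/x^4 dx = 0.000185127.
½[f(12) + f(35)] = ½[4.82253e-05 + 6.66389e-07] = 2.44458e-05.
So far: 0.000209573.
Correction k=1: B_{2}/2! · (f^{(1)}(35) − f^{(1)}(12)) = 1/12 · (-7.61587e-08 − (-1.60751e-05)) = 1.33325e-06.
Running total after k=1: 0.000210906.
Correction k=2: B_{4}/4! · (f^{(3)}(35) − f^{(3)}(12)) = −1/720 · (-1.86511e-09 − (-3.34898e-06)) = -4.64877e-09.

S_2 ≈ 0.000210901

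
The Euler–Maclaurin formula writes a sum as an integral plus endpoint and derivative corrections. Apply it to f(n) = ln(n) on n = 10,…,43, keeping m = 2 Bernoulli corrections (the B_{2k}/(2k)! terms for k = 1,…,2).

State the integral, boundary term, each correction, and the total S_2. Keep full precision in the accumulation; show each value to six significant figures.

S_2 ≈ 108.731

∫_10^43 ln(x) dx evaluates to 105.706.
½[f(10) + f(43)] = ½[2.30259 + 3.76120] = 3.03189.
So far: 108.738.
Correction k=1: B_{2}/2! · (f^{(1)}(43) − f^{(1)}(10)) = 1/12 · (0.0232558 − 0.100000) = -0.00639535.
After k=1: 108.731.
Correction k=2: B_{4}/4! · (f^{(3)}(43) − f^{(3)}(10)) = −1/720 · (2.51550e-05 − 0.00200000) = 2.74284e-06.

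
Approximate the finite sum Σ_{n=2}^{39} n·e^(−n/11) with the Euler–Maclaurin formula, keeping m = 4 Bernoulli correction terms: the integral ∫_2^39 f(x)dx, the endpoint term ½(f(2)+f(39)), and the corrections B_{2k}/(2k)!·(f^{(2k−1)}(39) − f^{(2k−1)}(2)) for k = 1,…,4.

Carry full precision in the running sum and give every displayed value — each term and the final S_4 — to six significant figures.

The integral term ∫_2^39 x·e^(−x/11) dx = 103.356.
Endpoint term: (f(2) + f(39))/2 = (1.66751 + 1.12536)/2 = 1.39644.
Running total after boundary: 104.753.
Correction k=1: B_{2}/2! · (f^{(1)}(39) − f^{(1)}(2)) = 1/12 · (-0.0734504 − 0.682161) = -0.0629677.
Running total after k=1: 104.690.
Correction k=2: B_{4}/4! · (f^{(3)}(39) − f^{(3)}(2)) = −1/720 · (-0.000130077 − 0.0194187) = 2.71511e-05.
Running total after k=2: 104.690.
Correction k=3: B_{6}/6! · (f^{(5)}(39) − f^{(5)}(2)) = 1/30240 · (2.86672e-06 − 0.000274378) = -8.97856e-09.
Running total after k=3: 104.690.
Correction k=4: B_{8}/8! · (f^{(7)}(39) − f^{(7)}(2)) = −1/1209600 · (5.62683e-08 − 3.20885e-06) = 2.60630e-12.

S_4 ≈ 104.690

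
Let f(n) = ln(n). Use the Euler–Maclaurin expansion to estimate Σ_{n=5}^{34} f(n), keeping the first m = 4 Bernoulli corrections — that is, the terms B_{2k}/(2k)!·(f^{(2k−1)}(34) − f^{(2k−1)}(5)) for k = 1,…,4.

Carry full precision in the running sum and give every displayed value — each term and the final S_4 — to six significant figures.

∫_5^34 ln(x) dx evaluates to 82.8491.
Boundary: ½(f(5) + f(34)) = ½(1.60944 + 3.52636) = 2.56790.
Running total after boundary: 85.4170.
k=1: B_{2}/(2)! × [f^{(1)}(34) − f^{(1)}(5)] = 1/12 × (0.0294118 − 0.200000) = -0.0142157.
After k=1: 85.4028.
k=2: B_{4}/(4)! × [f^{(3)}(34) − f^{(3)}(5)] = −1/720 × (5.08854e-05 − 0.0160000) = 2.21515e-05.
After k=2: 85.4028.
k=3: B_{6}/(6)! × [f^{(5)}(34) − f^{(5)}(5)] = 1/30240 × (5.28222e-07 − 0.00768000) = -2.53951e-07.
After k=3: 85.4028.
k=4: B_{8}/(8)! × [f^{(7)}(34) − f^{(7)}(5)] = −1/1209600 × (1.37082e-08 − 0.00921600) = 7.61904e-09.

S_4 ≈ 85.4028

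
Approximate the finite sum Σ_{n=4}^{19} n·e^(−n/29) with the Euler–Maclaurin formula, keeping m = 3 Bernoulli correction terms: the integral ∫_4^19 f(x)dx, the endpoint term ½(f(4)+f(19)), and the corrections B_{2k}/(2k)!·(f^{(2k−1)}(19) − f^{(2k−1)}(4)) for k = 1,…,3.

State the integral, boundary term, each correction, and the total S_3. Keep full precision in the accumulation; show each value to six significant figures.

The integral term ∫_4^19 x·e^(−x/29) dx = 110.760.
½[f(4) + f(19)] = ½[3.48464 + 9.86770] = 6.67617.
Running total after boundary: 117.436.
k=1: B_{2}/(2)! × [f^{(1)}(19) − f^{(1)}(4)] = 1/12 × (0.179087 − 0.750999) = -0.0476593.
After k=1: 117.389.
k=2: B_{4}/(4)! × [f^{(3)}(19) − f^{(3)}(4)] = −1/720 × (0.00144803 − 0.00296470) = 2.10649e-06.
After k=2: 117.389.
k=3: B_{6}/(6)! × [f^{(5)}(19) − f^{(5)}(4)] = 1/30240 × (3.19038e-06 − 5.98862e-06) = -9.25342e-11.

S_3 ≈ 117.389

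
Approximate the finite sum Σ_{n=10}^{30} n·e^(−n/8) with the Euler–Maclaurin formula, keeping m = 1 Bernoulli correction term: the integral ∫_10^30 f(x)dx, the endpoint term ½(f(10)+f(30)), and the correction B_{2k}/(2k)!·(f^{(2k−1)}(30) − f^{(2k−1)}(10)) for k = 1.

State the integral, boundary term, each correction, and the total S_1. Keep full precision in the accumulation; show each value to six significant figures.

S_1 ≈ 35.8932

The integral term ∫_10^30 x·e^(−x/8) dx = 34.1073.
Boundary: ½(f(10) + f(30)) = ½(2.86505 + 0.705532) = 1.78529.
Integral + boundary = 35.8926.
Correction k=1: B_{2}/2! · (f^{(1)}(30) − f^{(1)}(10)) = 1/12 · (-0.0646738 − (-0.0716262)) = 0.000579367.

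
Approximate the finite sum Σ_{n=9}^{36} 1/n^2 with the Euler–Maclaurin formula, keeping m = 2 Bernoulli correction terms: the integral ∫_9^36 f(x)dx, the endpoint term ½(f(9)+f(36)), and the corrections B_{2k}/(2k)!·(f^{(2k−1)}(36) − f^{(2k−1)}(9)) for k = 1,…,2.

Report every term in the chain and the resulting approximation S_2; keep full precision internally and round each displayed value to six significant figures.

S_2 ≈ 0.0901165

The integral term ∫_9^36 1/x^2 dx = 0.0833333.
Endpoint term: (f(9) + f(36))/2 = (0.0123457 + 0.000771605)/2 = 0.00655864.
Running total after boundary: 0.0898920.
k=1: B_{2}/(2)! × [f^{(1)}(36) − f^{(1)}(9)] = 1/12 × (-4.28669e-05 − (-0.00274348)) = 0.000225051.
After k=1: 0.0901170.
k=2: B_{4}/(4)! × [f^{(3)}(36) − f^{(3)}(9)] = −1/720 × (-3.96916e-07 − (-0.000406442)) = -5.63952e-07.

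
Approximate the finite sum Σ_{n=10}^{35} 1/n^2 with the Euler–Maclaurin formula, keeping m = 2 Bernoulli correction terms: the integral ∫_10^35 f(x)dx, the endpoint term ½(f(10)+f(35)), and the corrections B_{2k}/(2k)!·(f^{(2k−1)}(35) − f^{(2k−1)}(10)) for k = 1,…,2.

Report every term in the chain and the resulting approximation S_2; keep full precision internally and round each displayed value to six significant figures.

The integral term ∫_10^35 1/x^2 dx = 0.0714286.
Endpoint term: (f(10) + f(35))/2 = (0.0100000 + 0.000816327)/2 = 0.00540816.
Integral + boundary = 0.0768367.
Correction k=1: B_{2}/2! · (f^{(1)}(35) − f^{(1)}(10)) = 1/12 · (-4.66472e-05 − (-0.00200000)) = 0.000162779.
Running total after k=1: 0.0769995.
Correction k=2: B_{4}/4! · (f^{(3)}(35) − f^{(3)}(10)) = −1/720 · (-4.56952e-07 − (-0.000240000)) = -3.32699e-07.

S_2 ≈ 0.0769992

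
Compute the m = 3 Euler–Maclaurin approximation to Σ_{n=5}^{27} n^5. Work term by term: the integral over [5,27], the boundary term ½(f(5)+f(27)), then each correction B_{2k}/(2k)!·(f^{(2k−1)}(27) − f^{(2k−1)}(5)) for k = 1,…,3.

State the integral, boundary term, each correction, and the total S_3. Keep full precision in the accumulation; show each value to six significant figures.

S_3 ≈ 7.19646e+07

∫_5^27 x^5 dx evaluates to 6.45675e+07.
½[f(5) + f(27)] = ½[3125.00 + 1.43489e+07] = 7.17602e+06.
Running total after boundary: 7.17435e+07.
Order-1 term: 1/12 · (2.65720e+06 − 3125.00) = 221173.
Running total after k=1: 7.19647e+07.
Order-2 term: −1/720 · (43740.0 − 1500.00) = -58.6667.
Running total after k=2: 7.19646e+07.
Order-3 term: 1/30240 · (120.000 − 120.000) = 0.00000.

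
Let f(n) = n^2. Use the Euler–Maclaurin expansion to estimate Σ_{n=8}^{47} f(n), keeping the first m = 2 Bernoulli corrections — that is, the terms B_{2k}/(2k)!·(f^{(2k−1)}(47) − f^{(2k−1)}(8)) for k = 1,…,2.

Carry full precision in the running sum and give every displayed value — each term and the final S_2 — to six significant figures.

∫_8^47 x^2 dx evaluates to 34437.0.
Endpoint term: (f(8) + f(47))/2 = (64.0000 + 2209.00)/2 = 1136.50.
Running total after boundary: 35573.5.
k=1: B_{2}/(2)! × [f^{(1)}(47) − f^{(1)}(8)] = 1/12 × (94.0000 − 16.0000) = 6.50000.
Running total after k=1: 35580.0.
k=2: B_{4}/(4)! × [f^{(3)}(47) − f^{(3)}(8)] = −1/720 × (0.00000 − 0.00000) = 0.00000.

S_2 ≈ 35580.0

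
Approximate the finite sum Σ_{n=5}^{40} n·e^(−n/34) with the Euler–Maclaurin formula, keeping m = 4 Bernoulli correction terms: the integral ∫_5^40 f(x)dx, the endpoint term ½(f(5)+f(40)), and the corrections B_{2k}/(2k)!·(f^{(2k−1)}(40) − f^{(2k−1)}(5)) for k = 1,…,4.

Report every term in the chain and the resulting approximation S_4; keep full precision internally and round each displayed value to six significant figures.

S_4 ≈ 377.073

Integral: ∫_5^40 x·e^(−x/34) dx = 368.814.
Endpoint term: (f(5) + f(40))/2 = (4.31622 + 12.3346)/2 = 8.32541.
So far: 377.139.
Order-1 term: 1/12 · (-0.0544174 − 0.736296) = -0.0658928.
After k=1: 377.073.
Order-2 term: −1/720 · (0.000486430 − 0.00213043) = 2.28334e-06.
After k=2: 377.073.
Order-3 term: 1/30240 · (8.82296e-07 − 3.13489e-06) = -7.44906e-11.
After k=3: 377.073.
Order-4 term: −1/1209600 · (1.16246e-09 − 3.82945e-09) = 2.20485e-15.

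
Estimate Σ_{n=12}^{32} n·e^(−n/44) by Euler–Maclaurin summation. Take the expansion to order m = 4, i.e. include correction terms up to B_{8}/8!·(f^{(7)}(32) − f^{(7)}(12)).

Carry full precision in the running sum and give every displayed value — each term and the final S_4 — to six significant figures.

Integral: ∫_12^32 x·e^(−x/44) dx = 259.939.
½[f(12) + f(32)] = ½[9.13560 + 15.4632] = 12.2994.
So far: 272.239.
Correction k=1: B_{2}/2! · (f^{(1)}(32) − f^{(1)}(12)) = 1/12 · (0.131789 − 0.553673) = -0.0351570.
Partial sum through k=1: 272.204.
Correction k=2: B_{4}/4! · (f^{(3)}(32) − f^{(3)}(12)) = −1/720 · (0.000567272 − 0.00107246) = 7.01644e-07.
Partial sum through k=2: 272.204.
Correction k=3: B_{6}/6! · (f^{(5)}(32) − f^{(5)}(12)) = 1/30240 · (5.50863e-07 − 9.60187e-07) = -1.35358e-11.
Partial sum through k=3: 272.204.
Correction k=4: B_{8}/8! · (f^{(7)}(32) − f^{(7)}(12)) = −1/1209600 · (4.17724e-10 − 7.05796e-10) = 2.38154e-16.

S_4 ≈ 272.204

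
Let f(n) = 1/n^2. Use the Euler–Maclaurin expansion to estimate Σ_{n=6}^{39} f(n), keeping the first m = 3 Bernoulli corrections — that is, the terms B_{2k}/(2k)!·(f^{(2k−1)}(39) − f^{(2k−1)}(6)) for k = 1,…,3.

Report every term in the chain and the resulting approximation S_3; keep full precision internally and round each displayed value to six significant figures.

∫_6^39 1/x^2 dx evaluates to 0.141026.
Endpoint term: (f(6) + f(39))/2 = (0.0277778 + 0.000657462)/2 = 0.0142176.
Integral + boundary = 0.155243.
Order-1 term: 1/12 · (-3.37160e-05 − (-0.00925926)) = 0.000768795.
After k=1: 0.156012.
Order-2 term: −1/720 · (-2.66004e-07 − (-0.00308642)) = -4.28632e-06.
After k=2: 0.156008.
Order-3 term: 1/30240 · (-5.24663e-09 − (-0.00257202)) = 8.50533e-08.

S_3 ≈ 0.156008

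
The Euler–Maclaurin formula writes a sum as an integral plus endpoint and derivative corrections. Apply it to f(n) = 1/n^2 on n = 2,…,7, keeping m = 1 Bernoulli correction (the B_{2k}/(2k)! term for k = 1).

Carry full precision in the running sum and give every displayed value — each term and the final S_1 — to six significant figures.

Integral: ∫_2^7 1/x^2 dx = 0.357143.
½[f(2) + f(7)] = ½[0.250000 + 0.0204082] = 0.135204.
Integral + boundary = 0.492347.
Correction k=1: B_{2}/2! · (f^{(1)}(7) − f^{(1)}(2)) = 1/12 · (-0.00583090 − (-0.250000)) = 0.0203474.

S_1 ≈ 0.512694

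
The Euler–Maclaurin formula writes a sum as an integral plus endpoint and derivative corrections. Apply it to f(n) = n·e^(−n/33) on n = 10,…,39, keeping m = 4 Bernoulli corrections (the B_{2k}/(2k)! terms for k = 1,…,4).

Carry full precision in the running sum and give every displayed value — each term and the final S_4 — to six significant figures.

S_4 ≈ 328.899

∫_10^39 x·e^(−x/33) dx evaluates to 319.272.
½[f(10) + f(39)] = ½[7.38577 + 11.9621] = 9.67393.
Running total after boundary: 328.946.
Correction k=1: B_{2}/2! · (f^{(1)}(39) − f^{(1)}(10)) = 1/12 · (-0.0557674 − 0.514766) = -0.0475444.
Running total after k=1: 328.899.
Correction k=2: B_{4}/4! · (f^{(3)}(39) − f^{(3)}(10)) = −1/720 · (0.000512097 − 0.00182913) = 1.82921e-06.
Running total after k=2: 328.899.
Correction k=3: B_{6}/6! · (f^{(5)}(39) − f^{(5)}(10)) = 1/30240 · (9.87515e-07 − 2.92521e-06) = -6.40773e-11.
Running total after k=3: 328.899.
Correction k=4: B_{8}/8! · (f^{(7)}(39) − f^{(7)}(10)) = −1/1209600 · (1.38180e-09 − 3.82993e-09) = 2.02391e-15.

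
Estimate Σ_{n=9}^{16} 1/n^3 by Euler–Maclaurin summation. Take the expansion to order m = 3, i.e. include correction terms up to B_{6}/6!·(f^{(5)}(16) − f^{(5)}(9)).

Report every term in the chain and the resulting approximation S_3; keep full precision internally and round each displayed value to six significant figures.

Integral: ∫_9^16 1/x^3 dx = 0.00421971.
Endpoint term: (f(9) + f(16))/2 = (0.00137174 + 0.000244141)/2 = 0.000807941.
Integral + boundary = 0.00502766.
Correction k=1: B_{2}/2! · (f^{(1)}(16) − f^{(1)}(9)) = 1/12 · (-4.57764e-05 − (-0.000457247)) = 3.42893e-05.
Running total after k=1: 0.00506195.
Correction k=2: B_{4}/4! · (f^{(3)}(16) − f^{(3)}(9)) = −1/720 · (-3.57628e-06 − (-0.000112901)) = -1.51839e-07.
Running total after k=2: 0.00506179.
Correction k=3: B_{6}/6! · (f^{(5)}(16) − f^{(5)}(9)) = 1/30240 · (-5.86733e-07 − (-5.85410e-05)) = 1.91648e-09.

S_3 ≈ 0.00506180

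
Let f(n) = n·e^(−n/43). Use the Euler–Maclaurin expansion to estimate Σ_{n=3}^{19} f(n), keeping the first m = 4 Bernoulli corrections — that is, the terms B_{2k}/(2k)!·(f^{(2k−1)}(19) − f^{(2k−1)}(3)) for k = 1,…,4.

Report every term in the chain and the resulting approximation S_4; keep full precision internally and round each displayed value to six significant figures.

S_4 ≈ 138.358

Integral: ∫_3^19 x·e^(−x/43) dx = 130.894.
Endpoint term: (f(3) + f(19))/2 = (2.79783 + 12.2139)/2 = 7.50589.
Integral + boundary = 138.400.
Order-1 term: 1/12 · (0.358794 − 0.867545) = -0.0423959.
After k=1: 138.358.
Order-2 term: −1/720 · (0.000889385 − 0.00147797) = 8.17479e-07.
After k=2: 138.358.
Order-3 term: 1/30240 · (8.57070e-07 − 1.34491e-06) = -1.61324e-11.
After k=3: 138.358.
Order-4 term: −1/1209600 · (6.66918e-10 − 1.02244e-09) = 2.93916e-16.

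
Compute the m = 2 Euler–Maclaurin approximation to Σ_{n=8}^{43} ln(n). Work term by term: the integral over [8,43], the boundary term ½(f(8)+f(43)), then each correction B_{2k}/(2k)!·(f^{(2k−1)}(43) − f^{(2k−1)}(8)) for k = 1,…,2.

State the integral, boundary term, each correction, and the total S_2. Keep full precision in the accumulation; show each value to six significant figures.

∫_8^43 ln(x) dx evaluates to 110.096.
Endpoint term: (f(8) + f(43))/2 = (2.07944 + 3.76120)/2 = 2.92032.
Integral + boundary = 113.016.
Correction k=1: B_{2}/2! · (f^{(1)}(43) − f^{(1)}(8)) = 1/12 · (0.0232558 − 0.125000) = -0.00847868.
After k=1: 113.008.
Correction k=2: B_{4}/4! · (f^{(3)}(43) − f^{(3)}(8)) = −1/720 · (2.51550e-05 − 0.00390625) = 5.39041e-06.

S_2 ≈ 113.008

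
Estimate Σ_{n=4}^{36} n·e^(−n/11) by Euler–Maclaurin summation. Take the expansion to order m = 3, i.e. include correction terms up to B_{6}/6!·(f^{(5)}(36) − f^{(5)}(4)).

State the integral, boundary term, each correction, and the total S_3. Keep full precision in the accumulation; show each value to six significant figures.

S_3 ≈ 97.1315

Integral: ∫_4^36 x·e^(−x/11) dx = 95.1029.
½[f(4) + f(36)] = ½[2.78058 + 1.36450] = 2.07254.
So far: 97.1755.
Order-1 term: 1/12 · (-0.0861430 − 0.442364) = -0.0440423.
Partial sum through k=1: 97.1314.
Order-2 term: −1/720 · (-8.54311e-05 − 0.0151459) = 2.11546e-05.
Partial sum through k=2: 97.1315.
Order-3 term: 1/30240 · (4.47160e-06 − 0.000220131) = -7.13160e-09.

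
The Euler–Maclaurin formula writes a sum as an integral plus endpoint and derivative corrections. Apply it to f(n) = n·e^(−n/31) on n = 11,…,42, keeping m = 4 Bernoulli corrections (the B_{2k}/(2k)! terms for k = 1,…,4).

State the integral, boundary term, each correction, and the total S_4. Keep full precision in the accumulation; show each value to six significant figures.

S_4 ≈ 338.476

The integral term ∫_11^42 x·e^(−x/31) dx = 329.246.
Boundary: ½(f(11) + f(42)) = ½(7.71415 + 10.8355) = 9.27484.
So far: 338.521.
Order-1 term: 1/12 · (-0.0915444 − 0.452443) = -0.0453323.
After k=1: 338.476.
Order-2 term: −1/720 · (0.000441658 − 0.00193030) = 2.06756e-06.
After k=2: 338.476.
Order-3 term: 1/30240 · (1.01829e-06 − 3.52736e-06) = -8.29719e-11.
After k=3: 338.476.
Order-4 term: −1/1209600 · (1.64099e-09 − 5.25087e-09) = 2.98435e-15.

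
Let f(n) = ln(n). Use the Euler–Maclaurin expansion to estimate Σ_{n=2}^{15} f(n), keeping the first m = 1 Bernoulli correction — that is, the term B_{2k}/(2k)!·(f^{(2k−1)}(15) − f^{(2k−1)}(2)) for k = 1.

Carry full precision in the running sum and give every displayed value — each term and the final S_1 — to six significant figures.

Integral: ∫_2^15 ln(x) dx = 26.2345.
Endpoint term: (f(2) + f(15))/2 = (0.693147 + 2.70805)/2 = 1.70060.
So far: 27.9351.
Correction k=1: B_{2}/2! · (f^{(1)}(15) − f^{(1)}(2)) = 1/12 · (0.0666667 − 0.500000) = -0.0361111.

S_1 ≈ 27.8989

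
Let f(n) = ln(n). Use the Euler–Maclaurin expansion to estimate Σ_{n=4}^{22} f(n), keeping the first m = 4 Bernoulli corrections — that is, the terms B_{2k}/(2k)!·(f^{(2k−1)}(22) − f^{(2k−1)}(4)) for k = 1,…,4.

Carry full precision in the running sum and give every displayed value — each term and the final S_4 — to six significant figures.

S_4 ≈ 46.6794

∫_4^22 ln(x) dx evaluates to 44.4578.
½[f(4) + f(22)] = ½[1.38629 + 3.09104] = 2.23867.
So far: 46.6964.
Correction k=1: B_{2}/2! · (f^{(1)}(22) − f^{(1)}(4)) = 1/12 · (0.0454545 − 0.250000) = -0.0170455.
Partial sum through k=1: 46.6794.
Correction k=2: B_{4}/4! · (f^{(3)}(22) − f^{(3)}(4)) = −1/720 · (0.000187829 − 0.0312500) = 4.31419e-05.
Partial sum through k=2: 46.6794.
Correction k=3: B_{6}/6! · (f^{(5)}(22) − f^{(5)}(4)) = 1/30240 · (4.65691e-06 − 0.0234375) = -7.74896e-07.
Partial sum through k=3: 46.6794.
Correction k=4: B_{8}/8! · (f^{(7)}(22) − f^{(7)}(4)) = −1/1209600 · (2.88651e-07 − 0.0439453) = 3.63302e-08.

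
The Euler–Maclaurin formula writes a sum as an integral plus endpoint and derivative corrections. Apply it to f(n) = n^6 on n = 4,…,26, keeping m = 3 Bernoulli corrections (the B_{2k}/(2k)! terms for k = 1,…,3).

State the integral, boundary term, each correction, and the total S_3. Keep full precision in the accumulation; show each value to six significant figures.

The integral term ∫_4^26 x^6 dx = 1.14740e+09.
½[f(4) + f(26)] = ½[4096.00 + 3.08916e+08] = 1.54460e+08.
Integral + boundary = 1.30186e+09.
Order-1 term: 1/12 · (7.12883e+07 − 6144.00) = 5.94018e+06.
After k=1: 1.30780e+09.
Order-2 term: −1/720 · (2.10912e+06 − 7680.00) = -2918.67.
After k=2: 1.30780e+09.
Order-3 term: 1/30240 · (18720.0 − 2880.00) = 0.523810.

S_3 ≈ 1.30780e+09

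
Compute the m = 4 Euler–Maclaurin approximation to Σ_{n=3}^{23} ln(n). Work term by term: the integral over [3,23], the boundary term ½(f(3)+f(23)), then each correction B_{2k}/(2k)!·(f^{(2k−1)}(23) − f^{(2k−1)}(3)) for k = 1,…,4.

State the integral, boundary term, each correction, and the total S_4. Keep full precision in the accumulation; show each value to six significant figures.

Integral: ∫_3^23 ln(x) dx = 48.8205.
Boundary: ½(f(3) + f(23)) = ½(1.09861 + 3.13549) = 2.11705.
Running total after boundary: 50.9376.
Order-1 term: 1/12 · (0.0434783 − 0.333333) = -0.0241546.
After k=1: 50.9134.
Order-2 term: −1/720 · (0.000164379 − 0.0740741) = 0.000102652.
After k=2: 50.9135.
Order-3 term: 1/30240 · (3.72883e-06 − 0.0987654) = -3.26593e-06.
After k=3: 50.9135.
Order-4 term: −1/1209600 · (2.11465e-07 − 0.329218) = 2.72171e-07.

S_4 ≈ 50.9135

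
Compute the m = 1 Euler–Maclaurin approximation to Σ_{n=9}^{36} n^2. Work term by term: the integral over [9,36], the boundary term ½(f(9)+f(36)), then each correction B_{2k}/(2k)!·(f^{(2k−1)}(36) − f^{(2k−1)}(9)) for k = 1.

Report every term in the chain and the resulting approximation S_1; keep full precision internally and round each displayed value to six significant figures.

The integral term ∫_9^36 x^2 dx = 15309.0.
Boundary: ½(f(9) + f(36)) = ½(81.0000 + 1296.00) = 688.500.
Running total after boundary: 15997.5.
Order-1 term: 1/12 · (72.0000 − 18.0000) = 4.50000.

S_1 ≈ 16002.0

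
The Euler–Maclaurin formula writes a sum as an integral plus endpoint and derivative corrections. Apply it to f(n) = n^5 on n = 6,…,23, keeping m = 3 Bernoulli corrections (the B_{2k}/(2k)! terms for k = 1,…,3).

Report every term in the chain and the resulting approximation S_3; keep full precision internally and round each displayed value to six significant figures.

S_3 ≈ 2.80030e+07

Integral: ∫_6^23 x^5 dx = 2.46649e+07.
Boundary: ½(f(6) + f(23)) = ½(7776.00 + 6.43634e+06) = 3.22206e+06.
Integral + boundary = 2.78869e+07.
Order-1 term: 1/12 · (1.39920e+06 − 6480.00) = 116060.
After k=1: 2.80030e+07.
Order-2 term: −1/720 · (31740.0 − 2160.00) = -41.0833.
After k=2: 2.80030e+07.
Order-3 term: 1/30240 · (120.000 − 120.000) = 0.00000.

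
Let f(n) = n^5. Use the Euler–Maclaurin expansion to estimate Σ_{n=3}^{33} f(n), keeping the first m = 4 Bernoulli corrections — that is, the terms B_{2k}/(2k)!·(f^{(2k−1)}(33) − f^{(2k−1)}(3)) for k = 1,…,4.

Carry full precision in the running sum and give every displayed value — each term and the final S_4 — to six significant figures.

S_4 ≈ 2.35306e+08

∫_3^33 x^5 dx evaluates to 2.15245e+08.
Endpoint term: (f(3) + f(33))/2 = (243.000 + 3.91354e+07)/2 = 1.95678e+07.
Integral + boundary = 2.34812e+08.
Order-1 term: 1/12 · (5.92960e+06 − 405.000) = 494100.
Running total after k=1: 2.35306e+08.
Order-2 term: −1/720 · (65340.0 − 540.000) = -90.0000.
Running total after k=2: 2.35306e+08.
Order-3 term: 1/30240 · (120.000 − 120.000) = 0.00000.
Running total after k=3: 2.35306e+08.
Order-4 term: −1/1209600 · (0.00000 − 0.00000) = 0.00000.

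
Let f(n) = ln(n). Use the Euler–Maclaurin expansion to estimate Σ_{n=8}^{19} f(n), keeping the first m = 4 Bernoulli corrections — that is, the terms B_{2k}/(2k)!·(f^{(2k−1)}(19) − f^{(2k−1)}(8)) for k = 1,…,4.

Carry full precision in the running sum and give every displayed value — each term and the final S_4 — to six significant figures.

∫_8^19 ln(x) dx evaluates to 28.3088.
Boundary: ½(f(8) + f(19)) = ½(2.07944 + 2.94444) = 2.51194.
Integral + boundary = 30.8207.
Correction k=1: B_{2}/2! · (f^{(1)}(19) − f^{(1)}(8)) = 1/12 · (0.0526316 − 0.125000) = -0.00603070.
Running total after k=1: 30.8147.
Correction k=2: B_{4}/4! · (f^{(3)}(19) − f^{(3)}(8)) = −1/720 · (0.000291588 − 0.00390625) = 5.02036e-06.
Running total after k=2: 30.8147.
Correction k=3: B_{6}/6! · (f^{(5)}(19) − f^{(5)}(8)) = 1/30240 · (9.69267e-06 − 0.000732422) = -2.38998e-08.
Running total after k=3: 30.8147.
Correction k=4: B_{8}/8! · (f^{(7)}(19) − f^{(7)}(8)) = −1/1209600 · (8.05485e-07 − 0.000343323) = 2.83166e-10.

S_4 ≈ 30.8147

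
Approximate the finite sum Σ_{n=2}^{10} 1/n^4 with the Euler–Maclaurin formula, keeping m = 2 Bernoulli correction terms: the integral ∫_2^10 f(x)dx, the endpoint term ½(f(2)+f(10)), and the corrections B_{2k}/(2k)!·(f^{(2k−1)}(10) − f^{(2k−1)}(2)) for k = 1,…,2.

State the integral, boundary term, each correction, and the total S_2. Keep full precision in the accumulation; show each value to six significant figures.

S_2 ≈ 0.0817446

The integral term ∫_2^10 1/x^4 dx = 0.0413333.
½[f(2) + f(10)] = ½[0.0625000 + 0.000100000] = 0.0313000.
Running total after boundary: 0.0726333.
Order-1 term: 1/12 · (-4.00000e-05 − (-0.125000)) = 0.0104133.
Running total after k=1: 0.0830467.
Order-2 term: −1/720 · (-1.20000e-05 − (-0.937500)) = -0.00130207.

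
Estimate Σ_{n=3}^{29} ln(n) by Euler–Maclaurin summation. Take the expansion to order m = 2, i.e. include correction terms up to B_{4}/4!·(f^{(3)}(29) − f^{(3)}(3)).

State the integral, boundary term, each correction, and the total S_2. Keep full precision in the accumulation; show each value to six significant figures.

Integral: ∫_3^29 ln(x) dx = 68.3557.
Endpoint term: (f(3) + f(29))/2 = (1.09861 + 3.36730)/2 = 2.23295.
So far: 70.5887.
k=1: B_{2}/(2)! × [f^{(1)}(29) − f^{(1)}(3)] = 1/12 × (0.0344828 − 0.333333) = -0.0249042.
Partial sum through k=1: 70.5638.
k=2: B_{4}/(4)! × [f^{(3)}(29) − f^{(3)}(3)] = −1/720 × (8.20042e-05 − 0.0740741) = 0.000102767.

S_2 ≈ 70.5639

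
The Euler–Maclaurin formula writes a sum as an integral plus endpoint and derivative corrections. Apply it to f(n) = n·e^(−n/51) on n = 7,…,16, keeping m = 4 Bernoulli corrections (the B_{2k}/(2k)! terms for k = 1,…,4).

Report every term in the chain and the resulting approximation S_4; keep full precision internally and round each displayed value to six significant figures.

S_4 ≈ 90.6377

Integral: ∫_7^16 x·e^(−x/51) dx = 81.7617.
Boundary: ½(f(7) + f(16)) = ½(6.10224 + 11.6915) = 8.89687.
So far: 90.6586.
Order-1 term: 1/12 · (0.501474 − 0.752096) = -0.0208852.
Partial sum through k=1: 90.6377.
Order-2 term: −1/720 · (0.000754676 − 0.000959474) = 2.84441e-07.
Partial sum through k=2: 90.6377.
Order-3 term: 1/30240 · (5.06172e-07 − 6.26602e-07) = -3.98249e-12.
Partial sum through k=3: 90.6377.
Order-4 term: −1/1209600 · (2.77660e-10 − 3.39991e-10) = 5.15302e-17.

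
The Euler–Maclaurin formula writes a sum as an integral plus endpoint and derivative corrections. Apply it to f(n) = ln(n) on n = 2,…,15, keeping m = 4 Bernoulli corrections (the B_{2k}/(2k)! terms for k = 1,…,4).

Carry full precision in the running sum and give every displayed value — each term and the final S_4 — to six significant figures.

Integral: ∫_2^15 ln(x) dx = 26.2345.
Endpoint term: (f(2) + f(15))/2 = (0.693147 + 2.70805)/2 = 1.70060.
So far: 27.9351.
Correction k=1: B_{2}/2! · (f^{(1)}(15) − f^{(1)}(2)) = 1/12 · (0.0666667 − 0.500000) = -0.0361111.
After k=1: 27.8989.
Correction k=2: B_{4}/4! · (f^{(3)}(15) − f^{(3)}(2)) = −1/720 · (0.000592593 − 0.250000) = 0.000346399.
After k=2: 27.8993.
Correction k=3: B_{6}/6! · (f^{(5)}(15) − f^{(5)}(2)) = 1/30240 · (3.16049e-05 − 0.750000) = -2.48005e-05.
After k=3: 27.8993.
Correction k=4: B_{8}/8! · (f^{(7)}(15) − f^{(7)}(2)) = −1/1209600 · (4.21399e-06 − 5.62500) = 4.65029e-06.

S_4 ≈ 27.8993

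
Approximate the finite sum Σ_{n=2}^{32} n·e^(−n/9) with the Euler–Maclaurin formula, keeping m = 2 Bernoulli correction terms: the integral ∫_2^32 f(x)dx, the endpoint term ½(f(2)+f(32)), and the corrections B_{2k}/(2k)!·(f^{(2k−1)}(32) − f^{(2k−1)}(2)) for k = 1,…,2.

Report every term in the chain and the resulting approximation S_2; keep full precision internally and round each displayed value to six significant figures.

S_2 ≈ 69.9322

∫_2^32 x·e^(−x/9) dx evaluates to 68.7323.
½[f(2) + f(32)] = ½[1.60147 + 0.914096] = 1.25779.
Integral + boundary = 69.9901.
Correction k=1: B_{2}/2! · (f^{(1)}(32) − f^{(1)}(2)) = 1/12 · (-0.0730007 − 0.622796) = -0.0579830.
After k=1: 69.9321.
Correction k=2: B_{4}/4! · (f^{(3)}(32) − f^{(3)}(2)) = −1/720 · (-0.000195923 − 0.0274601) = 3.84112e-05.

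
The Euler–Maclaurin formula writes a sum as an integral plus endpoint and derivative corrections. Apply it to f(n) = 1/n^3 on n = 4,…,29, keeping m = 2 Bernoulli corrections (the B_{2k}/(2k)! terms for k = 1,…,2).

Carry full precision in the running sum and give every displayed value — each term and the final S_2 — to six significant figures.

Integral: ∫_4^29 1/x^3 dx = 0.0306555.
Boundary: ½(f(4) + f(29)) = ½(0.0156250 + 4.10021e-05) = 0.00783300.
Running total after boundary: 0.0384885.
Correction k=1: B_{2}/2! · (f^{(1)}(29) − f^{(1)}(4)) = 1/12 · (-4.24160e-06 − (-0.0117188)) = 0.000976209.
After k=1: 0.0394647.
Correction k=2: B_{4}/4! · (f^{(3)}(29) − f^{(3)}(4)) = −1/720 · (-1.00870e-07 − (-0.0146484)) = -2.03449e-05.

S_2 ≈ 0.0394443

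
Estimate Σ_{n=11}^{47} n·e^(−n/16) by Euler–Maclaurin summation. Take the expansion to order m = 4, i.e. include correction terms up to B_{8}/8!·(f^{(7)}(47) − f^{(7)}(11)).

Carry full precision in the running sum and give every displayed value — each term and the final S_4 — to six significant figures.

S_4 ≈ 167.791

The integral term ∫_11^47 x·e^(−x/16) dx = 163.801.
Endpoint term: (f(11) + f(47))/2 = (5.53115 + 2.49091)/2 = 4.01103.
So far: 167.812.
Order-1 term: 1/12 · (-0.102684 − 0.157135) = -0.0216516.
After k=1: 167.791.
Order-2 term: −1/720 · (1.29390e-05 − 0.00454218) = 6.29061e-06.
After k=2: 167.791.
Order-3 term: 1/30240 · (1.66792e-06 − 3.30881e-05) = -1.03903e-09.
After k=3: 167.791.
Order-4 term: −1/1209600 · (1.28332e-08 − 1.89193e-07) = 1.45800e-13.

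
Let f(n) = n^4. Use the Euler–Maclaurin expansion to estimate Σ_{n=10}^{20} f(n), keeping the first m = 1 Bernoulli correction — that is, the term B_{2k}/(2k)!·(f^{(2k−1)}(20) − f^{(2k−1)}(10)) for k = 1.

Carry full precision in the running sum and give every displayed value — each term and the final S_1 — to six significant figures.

S_1 ≈ 707333

∫_10^20 x^4 dx evaluates to 620000.
Boundary: ½(f(10) + f(20)) = ½(10000.0 + 160000) = 85000.0.
So far: 705000.
k=1: B_{2}/(2)! × [f^{(1)}(20) − f^{(1)}(10)] = 1/12 × (32000.0 − 4000.00) = 2333.33.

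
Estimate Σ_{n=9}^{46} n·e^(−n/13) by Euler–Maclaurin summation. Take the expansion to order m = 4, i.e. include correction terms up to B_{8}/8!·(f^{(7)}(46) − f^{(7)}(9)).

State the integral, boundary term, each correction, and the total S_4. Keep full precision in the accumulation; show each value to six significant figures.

S_4 ≈ 123.734

The integral term ∫_9^46 x·e^(−x/13) dx = 120.833.
½[f(9) + f(46)] = ½[4.50378 + 1.33667] = 2.92022.
Running total after boundary: 123.753.
k=1: B_{2}/(2)! × [f^{(1)}(46) − f^{(1)}(9)] = 1/12 × (-0.0737626 − 0.153975) = -0.0189782.
Partial sum through k=1: 123.734.
k=2: B_{4}/(4)! × [f^{(3)}(46) − f^{(3)}(9)] = −1/720 × (-9.25835e-05 − 0.00683323) = 9.61918e-06.
Partial sum through k=2: 123.734.
k=3: B_{6}/(6)! × [f^{(5)}(46) − f^{(5)}(9)] = 1/30240 × (1.48697e-06 − 7.54755e-05) = -2.44671e-09.
Partial sum through k=3: 123.734.
k=4: B_{8}/(8)! × [f^{(7)}(46) − f^{(7)}(9)] = −1/1209600 × (2.08389e-08 − 6.53951e-07) = 5.23406e-13.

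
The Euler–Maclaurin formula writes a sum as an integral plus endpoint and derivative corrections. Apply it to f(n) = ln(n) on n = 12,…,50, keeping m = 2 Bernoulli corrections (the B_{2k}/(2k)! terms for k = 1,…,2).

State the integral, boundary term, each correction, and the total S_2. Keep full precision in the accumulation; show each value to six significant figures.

Integral: ∫_12^50 ln(x) dx = 127.782.
½[f(12) + f(50)] = ½[2.48491 + 3.91202] = 3.19846.
Integral + boundary = 130.981.
k=1: B_{2}/(2)! × [f^{(1)}(50) − f^{(1)}(12)] = 1/12 × (0.0200000 − 0.0833333) = -0.00527778.
After k=1: 130.975.
k=2: B_{4}/(4)! × [f^{(3)}(50) − f^{(3)}(12)] = −1/720 × (1.60000e-05 − 0.00115741) = 1.58529e-06.

S_2 ≈ 130.975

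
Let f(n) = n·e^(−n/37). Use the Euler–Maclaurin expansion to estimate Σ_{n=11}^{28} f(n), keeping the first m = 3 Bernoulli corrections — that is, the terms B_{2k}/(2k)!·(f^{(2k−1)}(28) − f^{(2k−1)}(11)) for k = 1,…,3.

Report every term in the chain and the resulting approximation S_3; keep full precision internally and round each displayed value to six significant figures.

S_3 ≈ 201.483

∫_11^28 x·e^(−x/37) dx evaluates to 190.862.
½[f(11) + f(28)] = ½[8.17105 + 13.1372] = 10.6541.
Integral + boundary = 201.517.
Correction k=1: B_{2}/2! · (f^{(1)}(28) − f^{(1)}(11)) = 1/12 · (0.114126 − 0.521984) = -0.0339881.
After k=1: 201.483.
Correction k=2: B_{4}/4! · (f^{(3)}(28) − f^{(3)}(11)) = −1/720 · (0.000768808 − 0.00146649) = 9.69009e-07.
After k=2: 201.483.
Correction k=3: B_{6}/6! · (f^{(5)}(28) − f^{(5)}(11)) = 1/30240 · (1.06227e-06 − 1.86391e-06) = -2.65094e-11.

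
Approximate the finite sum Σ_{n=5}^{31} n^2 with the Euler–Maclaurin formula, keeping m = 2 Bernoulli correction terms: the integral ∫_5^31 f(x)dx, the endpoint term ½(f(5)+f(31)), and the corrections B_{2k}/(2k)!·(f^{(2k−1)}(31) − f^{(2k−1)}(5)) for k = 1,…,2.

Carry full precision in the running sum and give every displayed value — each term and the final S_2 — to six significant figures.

The integral term ∫_5^31 x^2 dx = 9888.67.
Boundary: ½(f(5) + f(31)) = ½(25.0000 + 961.000) = 493.000.
So far: 10381.7.
k=1: B_{2}/(2)! × [f^{(1)}(31) − f^{(1)}(5)] = 1/12 × (62.0000 − 10.0000) = 4.33333.
Partial sum through k=1: 10386.0.
k=2: B_{4}/(4)! × [f^{(3)}(31) − f^{(3)}(5)] = −1/720 × (0.00000 − 0.00000) = 0.00000.

S_2 ≈ 10386.0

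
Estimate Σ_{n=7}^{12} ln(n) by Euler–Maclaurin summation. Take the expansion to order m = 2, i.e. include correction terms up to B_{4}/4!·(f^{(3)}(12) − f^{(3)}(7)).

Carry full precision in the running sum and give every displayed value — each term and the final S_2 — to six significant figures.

S_2 ≈ 13.4080

Integral: ∫_7^12 ln(x) dx = 11.1975.
½[f(7) + f(12)] = ½[1.94591 + 2.48491] = 2.21541.
Integral + boundary = 13.4129.
Correction k=1: B_{2}/2! · (f^{(1)}(12) − f^{(1)}(7)) = 1/12 · (0.0833333 − 0.142857) = -0.00496032.
Running total after k=1: 13.4080.
Correction k=2: B_{4}/4! · (f^{(3)}(12) − f^{(3)}(7)) = −1/720 · (0.00115741 − 0.00583090) = 6.49097e-06.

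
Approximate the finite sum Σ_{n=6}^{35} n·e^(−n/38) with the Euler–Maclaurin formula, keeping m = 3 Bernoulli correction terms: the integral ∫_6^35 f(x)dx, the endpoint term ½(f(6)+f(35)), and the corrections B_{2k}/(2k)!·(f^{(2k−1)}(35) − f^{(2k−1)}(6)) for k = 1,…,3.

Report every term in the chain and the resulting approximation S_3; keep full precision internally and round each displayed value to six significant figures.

∫_6^35 x·e^(−x/38) dx evaluates to 323.458.
Endpoint term: (f(6) + f(35))/2 = (5.12364 + 13.9335)/2 = 9.52856.
Running total after boundary: 332.987.
k=1: B_{2}/(2)! × [f^{(1)}(35) − f^{(1)}(6)] = 1/12 × (0.0314289 − 0.719107) = -0.0573065.
Running total after k=1: 332.930.
k=2: B_{4}/(4)! × [f^{(3)}(35) − f^{(3)}(6)] = −1/720 × (0.000573150 − 0.00168074) = 1.53832e-06.
Running total after k=2: 332.930.
k=3: B_{6}/(6)! × [f^{(5)}(35) − f^{(5)}(6)] = 1/30240 × (7.78764e-07 − 1.98302e-06) = -3.98233e-11.

S_3 ≈ 332.930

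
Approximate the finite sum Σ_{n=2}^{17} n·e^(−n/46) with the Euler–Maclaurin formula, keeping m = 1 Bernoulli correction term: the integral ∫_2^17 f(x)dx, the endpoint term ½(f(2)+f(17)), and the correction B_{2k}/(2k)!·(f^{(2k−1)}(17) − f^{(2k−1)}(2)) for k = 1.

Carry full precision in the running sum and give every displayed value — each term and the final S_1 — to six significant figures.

S_1 ≈ 118.230

The integral term ∫_2^17 x·e^(−x/46) dx = 111.438.
Endpoint term: (f(2) + f(17))/2 = (1.91491 + 11.7476)/2 = 6.83125.
So far: 118.270.
k=1: B_{2}/(2)! × [f^{(1)}(17) − f^{(1)}(2)] = 1/12 × (0.435652 − 0.915825) = -0.0400144.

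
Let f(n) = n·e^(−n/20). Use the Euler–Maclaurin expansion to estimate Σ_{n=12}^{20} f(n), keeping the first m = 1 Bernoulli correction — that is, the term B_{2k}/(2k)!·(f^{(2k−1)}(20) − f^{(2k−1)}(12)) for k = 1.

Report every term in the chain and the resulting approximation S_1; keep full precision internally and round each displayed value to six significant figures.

The integral term ∫_12^20 x·e^(−x/20) dx = 56.9359.
½[f(12) + f(20)] = ½[6.58574 + 7.35759] = 6.97166.
So far: 63.9076.
k=1: B_{2}/(2)! × [f^{(1)}(20) − f^{(1)}(12)] = 1/12 × (0.00000 − 0.219525) = -0.0182937.

S_1 ≈ 63.8893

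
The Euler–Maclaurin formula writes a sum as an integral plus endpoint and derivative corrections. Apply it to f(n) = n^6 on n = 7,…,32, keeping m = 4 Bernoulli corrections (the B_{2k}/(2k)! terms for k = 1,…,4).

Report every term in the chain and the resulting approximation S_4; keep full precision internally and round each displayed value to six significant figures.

Integral: ∫_7^32 x^6 dx = 4.90842e+09.
Endpoint term: (f(7) + f(32))/2 = (117649 + 1.07374e+09)/2 = 5.36930e+08.
So far: 5.44535e+09.
k=1: B_{2}/(2)! × [f^{(1)}(32) − f^{(1)}(7)] = 1/12 × (2.01327e+08 − 100842) = 1.67688e+07.
After k=1: 5.46211e+09.
k=2: B_{4}/(4)! × [f^{(3)}(32) − f^{(3)}(7)] = −1/720 × (3.93216e+06 − 41160.0) = -5404.17.
After k=2: 5.46211e+09.
k=3: B_{6}/(6)! × [f^{(5)}(32) − f^{(5)}(7)] = 1/30240 × (23040.0 − 5040.00) = 0.595238.
After k=3: 5.46211e+09.
k=4: B_{8}/(8)! × [f^{(7)}(32) − f^{(7)}(7)] = −1/1209600 × (0.00000 − 0.00000) = 0.00000.

S_4 ≈ 5.46211e+09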